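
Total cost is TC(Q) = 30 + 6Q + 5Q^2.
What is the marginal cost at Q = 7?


MC = dTC/dQ = 6 + 2*5*Q
At Q = 7:
MC = 6 + 10*7
MC = 6 + 70 = 76

76


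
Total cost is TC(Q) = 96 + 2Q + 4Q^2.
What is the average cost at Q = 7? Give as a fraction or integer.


TC(7) = 96 + 2*7 + 4*7^2
TC(7) = 96 + 14 + 196 = 306
AC = TC/Q = 306/7 = 306/7

306/7


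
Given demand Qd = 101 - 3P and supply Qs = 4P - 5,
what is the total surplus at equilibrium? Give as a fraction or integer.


Find equilibrium: 101 - 3P = 4P - 5
101 + 5 = 7P
P* = 106/7 = 106/7
Q* = 4*106/7 - 5 = 389/7
Inverse demand: P = 101/3 - Q/3, so P_max = 101/3
Inverse supply: P = 5/4 + Q/4, so P_min = 5/4
CS = (1/2) * 389/7 * (101/3 - 106/7) = 151321/294
PS = (1/2) * 389/7 * (106/7 - 5/4) = 151321/392
TS = CS + PS = 151321/294 + 151321/392 = 151321/168

151321/168


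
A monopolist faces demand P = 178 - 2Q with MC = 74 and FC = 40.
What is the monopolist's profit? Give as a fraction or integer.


MR = MC: 178 - 4Q = 74
Q* = 26
P* = 178 - 2*26 = 126
Profit = (P* - MC)*Q* - FC
= (126 - 74)*26 - 40
= 52*26 - 40
= 1352 - 40 = 1312

1312


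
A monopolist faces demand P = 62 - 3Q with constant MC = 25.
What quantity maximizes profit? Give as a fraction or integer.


TR = P*Q = (62 - 3Q)Q = 62Q - 3Q^2
MR = dTR/dQ = 62 - 6Q
Set MR = MC:
62 - 6Q = 25
37 = 6Q
Q* = 37/6 = 37/6

37/6


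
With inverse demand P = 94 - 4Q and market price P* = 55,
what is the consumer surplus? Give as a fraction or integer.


Maximum willingness to pay (at Q=0): P_max = 94
Quantity demanded at P* = 55:
Q* = (94 - 55)/4 = 39/4
CS = (1/2) * Q* * (P_max - P*)
CS = (1/2) * 39/4 * (94 - 55)
CS = (1/2) * 39/4 * 39 = 1521/8

1521/8


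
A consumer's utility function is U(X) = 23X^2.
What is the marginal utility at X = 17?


MU = dU/dX = 23*2*X^(2-1)
MU = 46*X^1
At X = 17:
MU = 46 * 17^1
MU = 46 * 17 = 782

782


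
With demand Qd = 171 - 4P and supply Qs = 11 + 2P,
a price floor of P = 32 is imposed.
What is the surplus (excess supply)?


At P = 32:
Qd = 171 - 4*32 = 43
Qs = 11 + 2*32 = 75
Surplus = Qs - Qd = 75 - 43 = 32

32


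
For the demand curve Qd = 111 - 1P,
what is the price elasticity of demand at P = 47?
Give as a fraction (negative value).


dQ/dP = -1
At P = 47: Q = 111 - 1*47 = 64
E = (dQ/dP)(P/Q) = (-1)(47/64) = -47/64

-47/64


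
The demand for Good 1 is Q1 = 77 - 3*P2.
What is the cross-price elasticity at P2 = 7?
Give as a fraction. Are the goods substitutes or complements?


dQ1/dP2 = -3
At P2 = 7: Q1 = 77 - 3*7 = 56
Exy = (dQ1/dP2)(P2/Q1) = -3 * 7 / 56 = -3/8
Since Exy < 0, the goods are complements.

-3/8 (complements)


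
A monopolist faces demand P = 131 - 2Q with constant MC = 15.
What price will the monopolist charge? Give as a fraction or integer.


MR = 131 - 4Q
Set MR = MC: 131 - 4Q = 15
Q* = 29
Substitute into demand:
P* = 131 - 2*29 = 73

73


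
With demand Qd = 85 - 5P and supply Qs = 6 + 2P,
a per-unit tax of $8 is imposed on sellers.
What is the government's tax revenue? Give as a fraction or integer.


With tax on sellers, new supply: Qs' = 6 + 2(P - 8)
= 2P - 10
New equilibrium quantity:
Q_new = 120/7
Tax revenue = tax * Q_new = 8 * 120/7 = 960/7

960/7


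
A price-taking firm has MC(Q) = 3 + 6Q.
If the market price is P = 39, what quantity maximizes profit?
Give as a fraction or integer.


In perfect competition, profit is maximized where P = MC.
39 = 3 + 6Q
36 = 6Q
Q* = 36/6 = 6

6


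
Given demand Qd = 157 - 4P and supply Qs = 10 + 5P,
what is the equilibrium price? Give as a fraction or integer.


At equilibrium, Qd = Qs.
157 - 4P = 10 + 5P
157 - 10 = 4P + 5P
147 = 9P
P* = 147/9 = 49/3

49/3


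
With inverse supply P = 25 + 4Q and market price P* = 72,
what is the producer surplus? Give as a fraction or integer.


Minimum supply price (at Q=0): P_min = 25
Quantity supplied at P* = 72:
Q* = (72 - 25)/4 = 47/4
PS = (1/2) * Q* * (P* - P_min)
PS = (1/2) * 47/4 * (72 - 25)
PS = (1/2) * 47/4 * 47 = 2209/8

2209/8


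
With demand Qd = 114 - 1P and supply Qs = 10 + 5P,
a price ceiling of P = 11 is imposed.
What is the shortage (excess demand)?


At P = 11:
Qd = 114 - 1*11 = 103
Qs = 10 + 5*11 = 65
Shortage = Qd - Qs = 103 - 65 = 38

38


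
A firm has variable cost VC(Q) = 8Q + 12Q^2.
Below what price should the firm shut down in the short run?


AVC(Q) = VC(Q)/Q = 8 + 12Q
AVC is increasing in Q, so minimum AVC is at Q -> 0+.
Min AVC = 8
The firm should shut down if P < 8.

8


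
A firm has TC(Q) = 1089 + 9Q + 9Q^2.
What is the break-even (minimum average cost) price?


AC(Q) = 1089/Q + 9 + 9Q
To minimize: dAC/dQ = -1089/Q^2 + 9 = 0
Q^2 = 1089/9 = 121
Q* = 11
Min AC = 1089/11 + 9 + 9*11
Min AC = 99 + 9 + 99 = 207

207


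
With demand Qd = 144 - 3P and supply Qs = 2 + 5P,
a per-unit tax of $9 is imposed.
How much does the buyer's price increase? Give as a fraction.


With a per-unit tax, the buyer's price increase depends on relative slopes.
Supply slope: d = 5, Demand slope: b = 3
Buyer's price increase = d * tax / (b + d)
= 5 * 9 / (3 + 5)
= 45 / 8 = 45/8

45/8


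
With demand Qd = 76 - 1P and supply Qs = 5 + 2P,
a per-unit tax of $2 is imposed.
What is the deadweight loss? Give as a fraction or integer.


Pre-tax equilibrium quantity: Q* = 157/3
Post-tax equilibrium quantity: Q_tax = 51
Reduction in quantity: Q* - Q_tax = 4/3
DWL = (1/2) * tax * (Q* - Q_tax)
DWL = (1/2) * 2 * 4/3 = 4/3

4/3


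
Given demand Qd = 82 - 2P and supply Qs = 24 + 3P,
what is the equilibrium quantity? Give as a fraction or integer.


First find equilibrium price:
82 - 2P = 24 + 3P
P* = 58/5 = 58/5
Then substitute into demand:
Q* = 82 - 2 * 58/5 = 294/5

294/5


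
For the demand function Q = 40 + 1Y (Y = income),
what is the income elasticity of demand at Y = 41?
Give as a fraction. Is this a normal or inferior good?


dQ/dY = 1
At Y = 41: Q = 40 + 1*41 = 81
Ey = (dQ/dY)(Y/Q) = 1 * 41 / 81 = 41/81
Since Ey > 0, this is a normal good.

41/81 (normal good)


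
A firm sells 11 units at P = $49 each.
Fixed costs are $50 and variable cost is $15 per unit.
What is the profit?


Total Revenue = P * Q = 49 * 11 = $539
Total Cost = FC + VC*Q = 50 + 15*11 = $215
Profit = TR - TC = 539 - 215 = $324

$324


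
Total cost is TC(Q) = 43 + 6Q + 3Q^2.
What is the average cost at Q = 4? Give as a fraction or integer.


TC(4) = 43 + 6*4 + 3*4^2
TC(4) = 43 + 24 + 48 = 115
AC = TC/Q = 115/4 = 115/4

115/4


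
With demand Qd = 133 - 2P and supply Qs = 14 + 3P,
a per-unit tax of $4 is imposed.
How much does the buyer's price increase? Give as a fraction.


With a per-unit tax, the buyer's price increase depends on relative slopes.
Supply slope: d = 3, Demand slope: b = 2
Buyer's price increase = d * tax / (b + d)
= 3 * 4 / (2 + 3)
= 12 / 5 = 12/5

12/5


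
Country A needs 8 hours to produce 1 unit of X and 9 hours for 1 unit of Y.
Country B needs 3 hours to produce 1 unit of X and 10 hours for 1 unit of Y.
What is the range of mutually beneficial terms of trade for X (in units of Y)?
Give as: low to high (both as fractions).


Opportunity cost of X for Country A = hours_X / hours_Y = 8/9 = 8/9 units of Y
Opportunity cost of X for Country B = hours_X / hours_Y = 3/10 = 3/10 units of Y
Terms of trade must be between the two opportunity costs.
Range: 3/10 to 8/9

3/10 to 8/9


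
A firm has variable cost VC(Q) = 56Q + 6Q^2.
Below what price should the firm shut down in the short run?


AVC(Q) = VC(Q)/Q = 56 + 6Q
AVC is increasing in Q, so minimum AVC is at Q -> 0+.
Min AVC = 56
The firm should shut down if P < 56.

56


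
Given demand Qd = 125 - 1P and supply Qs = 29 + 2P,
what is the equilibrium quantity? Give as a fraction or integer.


First find equilibrium price:
125 - 1P = 29 + 2P
P* = 96/3 = 32
Then substitute into demand:
Q* = 125 - 1 * 32 = 93

93


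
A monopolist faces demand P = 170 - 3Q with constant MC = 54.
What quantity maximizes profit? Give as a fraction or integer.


TR = P*Q = (170 - 3Q)Q = 170Q - 3Q^2
MR = dTR/dQ = 170 - 6Q
Set MR = MC:
170 - 6Q = 54
116 = 6Q
Q* = 116/6 = 58/3

58/3


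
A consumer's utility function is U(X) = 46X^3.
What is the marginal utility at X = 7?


MU = dU/dX = 46*3*X^(3-1)
MU = 138*X^2
At X = 7:
MU = 138 * 7^2
MU = 138 * 49 = 6762

6762


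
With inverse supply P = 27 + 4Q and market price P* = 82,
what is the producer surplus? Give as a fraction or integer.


Minimum supply price (at Q=0): P_min = 27
Quantity supplied at P* = 82:
Q* = (82 - 27)/4 = 55/4
PS = (1/2) * Q* * (P* - P_min)
PS = (1/2) * 55/4 * (82 - 27)
PS = (1/2) * 55/4 * 55 = 3025/8

3025/8


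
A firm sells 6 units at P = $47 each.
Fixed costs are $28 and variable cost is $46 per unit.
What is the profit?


Total Revenue = P * Q = 47 * 6 = $282
Total Cost = FC + VC*Q = 28 + 46*6 = $304
Profit = TR - TC = 282 - 304 = $-22

$-22


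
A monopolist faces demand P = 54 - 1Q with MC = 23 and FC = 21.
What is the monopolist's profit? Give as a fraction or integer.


MR = MC: 54 - 2Q = 23
Q* = 31/2
P* = 54 - 1*31/2 = 77/2
Profit = (P* - MC)*Q* - FC
= (77/2 - 23)*31/2 - 21
= 31/2*31/2 - 21
= 961/4 - 21 = 877/4

877/4


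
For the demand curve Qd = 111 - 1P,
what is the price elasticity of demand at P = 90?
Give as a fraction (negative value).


dQ/dP = -1
At P = 90: Q = 111 - 1*90 = 21
E = (dQ/dP)(P/Q) = (-1)(90/21) = -30/7

-30/7


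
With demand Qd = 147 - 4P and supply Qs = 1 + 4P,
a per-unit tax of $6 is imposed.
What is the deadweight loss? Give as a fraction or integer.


Pre-tax equilibrium quantity: Q* = 74
Post-tax equilibrium quantity: Q_tax = 62
Reduction in quantity: Q* - Q_tax = 12
DWL = (1/2) * tax * (Q* - Q_tax)
DWL = (1/2) * 6 * 12 = 36

36


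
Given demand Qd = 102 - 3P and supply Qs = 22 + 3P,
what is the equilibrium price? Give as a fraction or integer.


At equilibrium, Qd = Qs.
102 - 3P = 22 + 3P
102 - 22 = 3P + 3P
80 = 6P
P* = 80/6 = 40/3

40/3


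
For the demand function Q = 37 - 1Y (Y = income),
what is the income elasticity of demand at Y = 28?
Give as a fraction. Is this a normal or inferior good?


dQ/dY = -1
At Y = 28: Q = 37 - 1*28 = 9
Ey = (dQ/dY)(Y/Q) = -1 * 28 / 9 = -28/9
Since Ey < 0, this is a inferior good.

-28/9 (inferior good)


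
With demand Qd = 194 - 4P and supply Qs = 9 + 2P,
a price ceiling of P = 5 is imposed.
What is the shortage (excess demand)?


At P = 5:
Qd = 194 - 4*5 = 174
Qs = 9 + 2*5 = 19
Shortage = Qd - Qs = 174 - 19 = 155

155


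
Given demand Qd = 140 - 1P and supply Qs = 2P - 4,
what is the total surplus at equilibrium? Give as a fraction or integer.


Find equilibrium: 140 - 1P = 2P - 4
140 + 4 = 3P
P* = 144/3 = 48
Q* = 2*48 - 4 = 92
Inverse demand: P = 140 - Q/1, so P_max = 140
Inverse supply: P = 2 + Q/2, so P_min = 2
CS = (1/2) * 92 * (140 - 48) = 4232
PS = (1/2) * 92 * (48 - 2) = 2116
TS = CS + PS = 4232 + 2116 = 6348

6348


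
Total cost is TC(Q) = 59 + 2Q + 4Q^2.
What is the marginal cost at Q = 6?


MC = dTC/dQ = 2 + 2*4*Q
At Q = 6:
MC = 2 + 8*6
MC = 2 + 48 = 50

50


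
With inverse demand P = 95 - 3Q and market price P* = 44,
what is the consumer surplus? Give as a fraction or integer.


Maximum willingness to pay (at Q=0): P_max = 95
Quantity demanded at P* = 44:
Q* = (95 - 44)/3 = 17
CS = (1/2) * Q* * (P_max - P*)
CS = (1/2) * 17 * (95 - 44)
CS = (1/2) * 17 * 51 = 867/2

867/2


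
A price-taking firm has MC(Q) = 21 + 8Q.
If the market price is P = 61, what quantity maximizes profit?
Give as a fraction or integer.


In perfect competition, profit is maximized where P = MC.
61 = 21 + 8Q
40 = 8Q
Q* = 40/8 = 5

5


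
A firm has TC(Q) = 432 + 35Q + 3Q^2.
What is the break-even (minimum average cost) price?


AC(Q) = 432/Q + 35 + 3Q
To minimize: dAC/dQ = -432/Q^2 + 3 = 0
Q^2 = 432/3 = 144
Q* = 12
Min AC = 432/12 + 35 + 3*12
Min AC = 36 + 35 + 36 = 107

107


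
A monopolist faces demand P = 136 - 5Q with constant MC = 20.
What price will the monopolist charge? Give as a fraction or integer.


MR = 136 - 10Q
Set MR = MC: 136 - 10Q = 20
Q* = 58/5
Substitute into demand:
P* = 136 - 5*58/5 = 78

78


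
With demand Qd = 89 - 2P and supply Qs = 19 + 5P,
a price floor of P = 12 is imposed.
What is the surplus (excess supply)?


At P = 12:
Qd = 89 - 2*12 = 65
Qs = 19 + 5*12 = 79
Surplus = Qs - Qd = 79 - 65 = 14

14


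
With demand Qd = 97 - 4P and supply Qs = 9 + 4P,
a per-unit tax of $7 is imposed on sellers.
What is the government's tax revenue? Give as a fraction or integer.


With tax on sellers, new supply: Qs' = 9 + 4(P - 7)
= 4P - 19
New equilibrium quantity:
Q_new = 39
Tax revenue = tax * Q_new = 7 * 39 = 273

273


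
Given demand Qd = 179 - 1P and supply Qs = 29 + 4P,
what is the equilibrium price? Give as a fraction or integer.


At equilibrium, Qd = Qs.
179 - 1P = 29 + 4P
179 - 29 = 1P + 4P
150 = 5P
P* = 150/5 = 30

30


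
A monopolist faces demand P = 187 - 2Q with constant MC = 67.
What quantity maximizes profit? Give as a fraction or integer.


TR = P*Q = (187 - 2Q)Q = 187Q - 2Q^2
MR = dTR/dQ = 187 - 4Q
Set MR = MC:
187 - 4Q = 67
120 = 4Q
Q* = 120/4 = 30

30


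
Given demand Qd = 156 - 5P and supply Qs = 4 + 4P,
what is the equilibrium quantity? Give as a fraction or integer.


First find equilibrium price:
156 - 5P = 4 + 4P
P* = 152/9 = 152/9
Then substitute into demand:
Q* = 156 - 5 * 152/9 = 644/9

644/9


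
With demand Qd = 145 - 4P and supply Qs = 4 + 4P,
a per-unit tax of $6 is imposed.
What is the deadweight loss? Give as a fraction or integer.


Pre-tax equilibrium quantity: Q* = 149/2
Post-tax equilibrium quantity: Q_tax = 125/2
Reduction in quantity: Q* - Q_tax = 12
DWL = (1/2) * tax * (Q* - Q_tax)
DWL = (1/2) * 6 * 12 = 36

36


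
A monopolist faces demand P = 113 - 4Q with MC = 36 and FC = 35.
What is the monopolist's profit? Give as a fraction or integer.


MR = MC: 113 - 8Q = 36
Q* = 77/8
P* = 113 - 4*77/8 = 149/2
Profit = (P* - MC)*Q* - FC
= (149/2 - 36)*77/8 - 35
= 77/2*77/8 - 35
= 5929/16 - 35 = 5369/16

5369/16


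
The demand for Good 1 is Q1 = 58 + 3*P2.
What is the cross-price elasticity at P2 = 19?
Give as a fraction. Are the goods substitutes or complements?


dQ1/dP2 = 3
At P2 = 19: Q1 = 58 + 3*19 = 115
Exy = (dQ1/dP2)(P2/Q1) = 3 * 19 / 115 = 57/115
Since Exy > 0, the goods are substitutes.

57/115 (substitutes)


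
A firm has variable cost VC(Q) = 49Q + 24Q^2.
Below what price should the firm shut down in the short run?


AVC(Q) = VC(Q)/Q = 49 + 24Q
AVC is increasing in Q, so minimum AVC is at Q -> 0+.
Min AVC = 49
The firm should shut down if P < 49.

49


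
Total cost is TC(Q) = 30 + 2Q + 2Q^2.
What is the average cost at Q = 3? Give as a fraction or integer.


TC(3) = 30 + 2*3 + 2*3^2
TC(3) = 30 + 6 + 18 = 54
AC = TC/Q = 54/3 = 18

18


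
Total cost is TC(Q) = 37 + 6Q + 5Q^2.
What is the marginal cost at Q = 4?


MC = dTC/dQ = 6 + 2*5*Q
At Q = 4:
MC = 6 + 10*4
MC = 6 + 40 = 46

46


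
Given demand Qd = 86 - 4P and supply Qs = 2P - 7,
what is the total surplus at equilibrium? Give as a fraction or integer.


Find equilibrium: 86 - 4P = 2P - 7
86 + 7 = 6P
P* = 93/6 = 31/2
Q* = 2*31/2 - 7 = 24
Inverse demand: P = 43/2 - Q/4, so P_max = 43/2
Inverse supply: P = 7/2 + Q/2, so P_min = 7/2
CS = (1/2) * 24 * (43/2 - 31/2) = 72
PS = (1/2) * 24 * (31/2 - 7/2) = 144
TS = CS + PS = 72 + 144 = 216

216


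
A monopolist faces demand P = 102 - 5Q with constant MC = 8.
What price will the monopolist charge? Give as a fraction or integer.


MR = 102 - 10Q
Set MR = MC: 102 - 10Q = 8
Q* = 47/5
Substitute into demand:
P* = 102 - 5*47/5 = 55

55


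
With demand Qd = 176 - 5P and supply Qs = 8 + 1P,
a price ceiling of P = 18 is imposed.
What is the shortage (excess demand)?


At P = 18:
Qd = 176 - 5*18 = 86
Qs = 8 + 1*18 = 26
Shortage = Qd - Qs = 86 - 26 = 60

60


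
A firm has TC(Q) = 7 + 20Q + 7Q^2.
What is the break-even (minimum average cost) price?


AC(Q) = 7/Q + 20 + 7Q
To minimize: dAC/dQ = -7/Q^2 + 7 = 0
Q^2 = 7/7 = 1
Q* = 1
Min AC = 7/1 + 20 + 7*1
Min AC = 7 + 20 + 7 = 34

34


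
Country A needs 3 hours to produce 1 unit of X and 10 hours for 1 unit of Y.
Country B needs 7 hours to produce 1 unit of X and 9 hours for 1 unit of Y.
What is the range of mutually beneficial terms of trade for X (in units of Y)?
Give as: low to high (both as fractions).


Opportunity cost of X for Country A = hours_X / hours_Y = 3/10 = 3/10 units of Y
Opportunity cost of X for Country B = hours_X / hours_Y = 7/9 = 7/9 units of Y
Terms of trade must be between the two opportunity costs.
Range: 3/10 to 7/9

3/10 to 7/9


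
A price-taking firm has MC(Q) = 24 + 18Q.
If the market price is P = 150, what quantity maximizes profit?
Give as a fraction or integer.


In perfect competition, profit is maximized where P = MC.
150 = 24 + 18Q
126 = 18Q
Q* = 126/18 = 7

7


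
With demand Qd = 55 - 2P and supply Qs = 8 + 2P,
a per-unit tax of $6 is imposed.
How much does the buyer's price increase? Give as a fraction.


With a per-unit tax, the buyer's price increase depends on relative slopes.
Supply slope: d = 2, Demand slope: b = 2
Buyer's price increase = d * tax / (b + d)
= 2 * 6 / (2 + 2)
= 12 / 4 = 3

3


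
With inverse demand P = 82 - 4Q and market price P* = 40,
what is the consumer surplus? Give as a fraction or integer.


Maximum willingness to pay (at Q=0): P_max = 82
Quantity demanded at P* = 40:
Q* = (82 - 40)/4 = 21/2
CS = (1/2) * Q* * (P_max - P*)
CS = (1/2) * 21/2 * (82 - 40)
CS = (1/2) * 21/2 * 42 = 441/2

441/2


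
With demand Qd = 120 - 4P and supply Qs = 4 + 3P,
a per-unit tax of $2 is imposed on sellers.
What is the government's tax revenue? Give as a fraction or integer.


With tax on sellers, new supply: Qs' = 4 + 3(P - 2)
= 3P - 2
New equilibrium quantity:
Q_new = 352/7
Tax revenue = tax * Q_new = 2 * 352/7 = 704/7

704/7


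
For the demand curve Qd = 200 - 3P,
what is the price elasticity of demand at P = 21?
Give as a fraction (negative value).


dQ/dP = -3
At P = 21: Q = 200 - 3*21 = 137
E = (dQ/dP)(P/Q) = (-3)(21/137) = -63/137

-63/137


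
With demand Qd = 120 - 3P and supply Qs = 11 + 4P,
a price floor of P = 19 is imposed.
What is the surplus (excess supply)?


At P = 19:
Qd = 120 - 3*19 = 63
Qs = 11 + 4*19 = 87
Surplus = Qs - Qd = 87 - 63 = 24

24


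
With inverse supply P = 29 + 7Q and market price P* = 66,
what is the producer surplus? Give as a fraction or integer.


Minimum supply price (at Q=0): P_min = 29
Quantity supplied at P* = 66:
Q* = (66 - 29)/7 = 37/7
PS = (1/2) * Q* * (P* - P_min)
PS = (1/2) * 37/7 * (66 - 29)
PS = (1/2) * 37/7 * 37 = 1369/14

1369/14


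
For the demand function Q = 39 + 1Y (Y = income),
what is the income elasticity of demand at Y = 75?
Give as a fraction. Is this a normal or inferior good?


dQ/dY = 1
At Y = 75: Q = 39 + 1*75 = 114
Ey = (dQ/dY)(Y/Q) = 1 * 75 / 114 = 25/38
Since Ey > 0, this is a normal good.

25/38 (normal good)


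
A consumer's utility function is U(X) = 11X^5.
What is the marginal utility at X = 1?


MU = dU/dX = 11*5*X^(5-1)
MU = 55*X^4
At X = 1:
MU = 55 * 1^4
MU = 55 * 1 = 55

55


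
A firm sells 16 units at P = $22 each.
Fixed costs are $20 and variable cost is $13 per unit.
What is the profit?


Total Revenue = P * Q = 22 * 16 = $352
Total Cost = FC + VC*Q = 20 + 13*16 = $228
Profit = TR - TC = 352 - 228 = $124

$124


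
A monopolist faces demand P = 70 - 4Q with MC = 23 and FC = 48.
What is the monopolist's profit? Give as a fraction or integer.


MR = MC: 70 - 8Q = 23
Q* = 47/8
P* = 70 - 4*47/8 = 93/2
Profit = (P* - MC)*Q* - FC
= (93/2 - 23)*47/8 - 48
= 47/2*47/8 - 48
= 2209/16 - 48 = 1441/16

1441/16


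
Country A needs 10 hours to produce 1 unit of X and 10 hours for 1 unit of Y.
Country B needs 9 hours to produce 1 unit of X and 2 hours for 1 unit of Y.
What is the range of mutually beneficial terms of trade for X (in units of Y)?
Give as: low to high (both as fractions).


Opportunity cost of X for Country A = hours_X / hours_Y = 10/10 = 1 units of Y
Opportunity cost of X for Country B = hours_X / hours_Y = 9/2 = 9/2 units of Y
Terms of trade must be between the two opportunity costs.
Range: 1 to 9/2

1 to 9/2


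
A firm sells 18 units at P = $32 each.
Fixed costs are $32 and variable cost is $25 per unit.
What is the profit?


Total Revenue = P * Q = 32 * 18 = $576
Total Cost = FC + VC*Q = 32 + 25*18 = $482
Profit = TR - TC = 576 - 482 = $94

$94


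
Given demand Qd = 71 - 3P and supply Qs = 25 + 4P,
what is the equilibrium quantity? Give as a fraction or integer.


First find equilibrium price:
71 - 3P = 25 + 4P
P* = 46/7 = 46/7
Then substitute into demand:
Q* = 71 - 3 * 46/7 = 359/7

359/7


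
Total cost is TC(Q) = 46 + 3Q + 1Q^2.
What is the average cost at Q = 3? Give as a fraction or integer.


TC(3) = 46 + 3*3 + 1*3^2
TC(3) = 46 + 9 + 9 = 64
AC = TC/Q = 64/3 = 64/3

64/3


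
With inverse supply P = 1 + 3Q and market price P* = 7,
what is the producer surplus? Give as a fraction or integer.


Minimum supply price (at Q=0): P_min = 1
Quantity supplied at P* = 7:
Q* = (7 - 1)/3 = 2
PS = (1/2) * Q* * (P* - P_min)
PS = (1/2) * 2 * (7 - 1)
PS = (1/2) * 2 * 6 = 6

6


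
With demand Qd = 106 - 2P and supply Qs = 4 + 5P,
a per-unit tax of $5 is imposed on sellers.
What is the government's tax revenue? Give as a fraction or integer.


With tax on sellers, new supply: Qs' = 4 + 5(P - 5)
= 5P - 21
New equilibrium quantity:
Q_new = 488/7
Tax revenue = tax * Q_new = 5 * 488/7 = 2440/7

2440/7


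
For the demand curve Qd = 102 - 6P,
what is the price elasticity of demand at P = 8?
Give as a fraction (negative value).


dQ/dP = -6
At P = 8: Q = 102 - 6*8 = 54
E = (dQ/dP)(P/Q) = (-6)(8/54) = -8/9

-8/9


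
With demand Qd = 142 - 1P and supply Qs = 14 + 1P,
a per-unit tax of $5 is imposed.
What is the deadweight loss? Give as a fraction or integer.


Pre-tax equilibrium quantity: Q* = 78
Post-tax equilibrium quantity: Q_tax = 151/2
Reduction in quantity: Q* - Q_tax = 5/2
DWL = (1/2) * tax * (Q* - Q_tax)
DWL = (1/2) * 5 * 5/2 = 25/4

25/4


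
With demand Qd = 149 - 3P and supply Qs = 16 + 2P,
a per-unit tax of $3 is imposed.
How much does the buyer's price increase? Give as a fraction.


With a per-unit tax, the buyer's price increase depends on relative slopes.
Supply slope: d = 2, Demand slope: b = 3
Buyer's price increase = d * tax / (b + d)
= 2 * 3 / (3 + 2)
= 6 / 5 = 6/5

6/5


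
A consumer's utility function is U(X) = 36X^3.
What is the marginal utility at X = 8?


MU = dU/dX = 36*3*X^(3-1)
MU = 108*X^2
At X = 8:
MU = 108 * 8^2
MU = 108 * 64 = 6912

6912


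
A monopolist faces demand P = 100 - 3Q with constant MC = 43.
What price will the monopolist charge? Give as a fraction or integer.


MR = 100 - 6Q
Set MR = MC: 100 - 6Q = 43
Q* = 19/2
Substitute into demand:
P* = 100 - 3*19/2 = 143/2

143/2


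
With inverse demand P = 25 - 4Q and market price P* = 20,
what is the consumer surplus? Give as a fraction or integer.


Maximum willingness to pay (at Q=0): P_max = 25
Quantity demanded at P* = 20:
Q* = (25 - 20)/4 = 5/4
CS = (1/2) * Q* * (P_max - P*)
CS = (1/2) * 5/4 * (25 - 20)
CS = (1/2) * 5/4 * 5 = 25/8

25/8


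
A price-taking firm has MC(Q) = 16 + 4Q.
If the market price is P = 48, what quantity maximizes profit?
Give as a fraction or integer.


In perfect competition, profit is maximized where P = MC.
48 = 16 + 4Q
32 = 4Q
Q* = 32/4 = 8

8


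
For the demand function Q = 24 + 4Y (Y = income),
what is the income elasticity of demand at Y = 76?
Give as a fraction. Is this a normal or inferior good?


dQ/dY = 4
At Y = 76: Q = 24 + 4*76 = 328
Ey = (dQ/dY)(Y/Q) = 4 * 76 / 328 = 38/41
Since Ey > 0, this is a normal good.

38/41 (normal good)


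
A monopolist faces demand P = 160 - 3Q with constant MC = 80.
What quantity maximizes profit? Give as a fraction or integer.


TR = P*Q = (160 - 3Q)Q = 160Q - 3Q^2
MR = dTR/dQ = 160 - 6Q
Set MR = MC:
160 - 6Q = 80
80 = 6Q
Q* = 80/6 = 40/3

40/3


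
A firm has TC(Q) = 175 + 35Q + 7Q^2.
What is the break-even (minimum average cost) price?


AC(Q) = 175/Q + 35 + 7Q
To minimize: dAC/dQ = -175/Q^2 + 7 = 0
Q^2 = 175/7 = 25
Q* = 5
Min AC = 175/5 + 35 + 7*5
Min AC = 35 + 35 + 35 = 105

105


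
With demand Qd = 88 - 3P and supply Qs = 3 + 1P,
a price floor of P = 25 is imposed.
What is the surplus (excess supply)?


At P = 25:
Qd = 88 - 3*25 = 13
Qs = 3 + 1*25 = 28
Surplus = Qs - Qd = 28 - 13 = 15

15


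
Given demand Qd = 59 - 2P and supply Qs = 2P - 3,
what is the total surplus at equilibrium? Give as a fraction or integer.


Find equilibrium: 59 - 2P = 2P - 3
59 + 3 = 4P
P* = 62/4 = 31/2
Q* = 2*31/2 - 3 = 28
Inverse demand: P = 59/2 - Q/2, so P_max = 59/2
Inverse supply: P = 3/2 + Q/2, so P_min = 3/2
CS = (1/2) * 28 * (59/2 - 31/2) = 196
PS = (1/2) * 28 * (31/2 - 3/2) = 196
TS = CS + PS = 196 + 196 = 392

392


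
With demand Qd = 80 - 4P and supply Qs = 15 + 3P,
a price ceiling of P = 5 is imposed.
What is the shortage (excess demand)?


At P = 5:
Qd = 80 - 4*5 = 60
Qs = 15 + 3*5 = 30
Shortage = Qd - Qs = 60 - 30 = 30

30


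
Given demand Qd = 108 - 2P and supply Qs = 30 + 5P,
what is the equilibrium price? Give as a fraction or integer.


At equilibrium, Qd = Qs.
108 - 2P = 30 + 5P
108 - 30 = 2P + 5P
78 = 7P
P* = 78/7 = 78/7

78/7


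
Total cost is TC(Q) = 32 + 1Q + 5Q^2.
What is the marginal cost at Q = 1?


MC = dTC/dQ = 1 + 2*5*Q
At Q = 1:
MC = 1 + 10*1
MC = 1 + 10 = 11

11


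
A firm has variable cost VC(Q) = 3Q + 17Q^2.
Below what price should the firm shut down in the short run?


AVC(Q) = VC(Q)/Q = 3 + 17Q
AVC is increasing in Q, so minimum AVC is at Q -> 0+.
Min AVC = 3
The firm should shut down if P < 3.

3


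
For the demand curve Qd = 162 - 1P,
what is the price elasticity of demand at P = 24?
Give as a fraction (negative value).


dQ/dP = -1
At P = 24: Q = 162 - 1*24 = 138
E = (dQ/dP)(P/Q) = (-1)(24/138) = -4/23

-4/23


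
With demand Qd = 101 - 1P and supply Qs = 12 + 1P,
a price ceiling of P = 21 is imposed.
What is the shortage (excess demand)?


At P = 21:
Qd = 101 - 1*21 = 80
Qs = 12 + 1*21 = 33
Shortage = Qd - Qs = 80 - 33 = 47

47


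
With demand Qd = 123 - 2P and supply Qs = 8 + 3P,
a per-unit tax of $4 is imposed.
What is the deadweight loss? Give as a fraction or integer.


Pre-tax equilibrium quantity: Q* = 77
Post-tax equilibrium quantity: Q_tax = 361/5
Reduction in quantity: Q* - Q_tax = 24/5
DWL = (1/2) * tax * (Q* - Q_tax)
DWL = (1/2) * 4 * 24/5 = 48/5

48/5


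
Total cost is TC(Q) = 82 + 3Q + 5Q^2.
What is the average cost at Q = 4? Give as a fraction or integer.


TC(4) = 82 + 3*4 + 5*4^2
TC(4) = 82 + 12 + 80 = 174
AC = TC/Q = 174/4 = 87/2

87/2


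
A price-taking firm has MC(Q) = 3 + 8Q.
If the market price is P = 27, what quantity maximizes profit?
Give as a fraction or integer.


In perfect competition, profit is maximized where P = MC.
27 = 3 + 8Q
24 = 8Q
Q* = 24/8 = 3

3


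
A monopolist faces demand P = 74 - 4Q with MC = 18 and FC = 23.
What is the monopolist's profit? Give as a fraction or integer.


MR = MC: 74 - 8Q = 18
Q* = 7
P* = 74 - 4*7 = 46
Profit = (P* - MC)*Q* - FC
= (46 - 18)*7 - 23
= 28*7 - 23
= 196 - 23 = 173

173


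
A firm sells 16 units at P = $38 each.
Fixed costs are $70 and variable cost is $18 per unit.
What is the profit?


Total Revenue = P * Q = 38 * 16 = $608
Total Cost = FC + VC*Q = 70 + 18*16 = $358
Profit = TR - TC = 608 - 358 = $250

$250


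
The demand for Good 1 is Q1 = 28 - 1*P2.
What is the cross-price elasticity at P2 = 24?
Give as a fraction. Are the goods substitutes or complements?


dQ1/dP2 = -1
At P2 = 24: Q1 = 28 - 1*24 = 4
Exy = (dQ1/dP2)(P2/Q1) = -1 * 24 / 4 = -6
Since Exy < 0, the goods are complements.

-6 (complements)


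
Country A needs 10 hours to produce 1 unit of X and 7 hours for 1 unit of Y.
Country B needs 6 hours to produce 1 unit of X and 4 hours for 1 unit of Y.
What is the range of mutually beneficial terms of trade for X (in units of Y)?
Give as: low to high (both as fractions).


Opportunity cost of X for Country A = hours_X / hours_Y = 10/7 = 10/7 units of Y
Opportunity cost of X for Country B = hours_X / hours_Y = 6/4 = 3/2 units of Y
Terms of trade must be between the two opportunity costs.
Range: 10/7 to 3/2

10/7 to 3/2


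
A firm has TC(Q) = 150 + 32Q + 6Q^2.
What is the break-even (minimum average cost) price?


AC(Q) = 150/Q + 32 + 6Q
To minimize: dAC/dQ = -150/Q^2 + 6 = 0
Q^2 = 150/6 = 25
Q* = 5
Min AC = 150/5 + 32 + 6*5
Min AC = 30 + 32 + 30 = 92

92


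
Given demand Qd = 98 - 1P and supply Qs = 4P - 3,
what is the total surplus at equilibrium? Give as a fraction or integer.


Find equilibrium: 98 - 1P = 4P - 3
98 + 3 = 5P
P* = 101/5 = 101/5
Q* = 4*101/5 - 3 = 389/5
Inverse demand: P = 98 - Q/1, so P_max = 98
Inverse supply: P = 3/4 + Q/4, so P_min = 3/4
CS = (1/2) * 389/5 * (98 - 101/5) = 151321/50
PS = (1/2) * 389/5 * (101/5 - 3/4) = 151321/200
TS = CS + PS = 151321/50 + 151321/200 = 151321/40

151321/40


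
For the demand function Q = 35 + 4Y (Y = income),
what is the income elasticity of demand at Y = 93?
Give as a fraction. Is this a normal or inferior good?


dQ/dY = 4
At Y = 93: Q = 35 + 4*93 = 407
Ey = (dQ/dY)(Y/Q) = 4 * 93 / 407 = 372/407
Since Ey > 0, this is a normal good.

372/407 (normal good)


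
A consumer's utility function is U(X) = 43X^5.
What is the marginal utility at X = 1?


MU = dU/dX = 43*5*X^(5-1)
MU = 215*X^4
At X = 1:
MU = 215 * 1^4
MU = 215 * 1 = 215

215


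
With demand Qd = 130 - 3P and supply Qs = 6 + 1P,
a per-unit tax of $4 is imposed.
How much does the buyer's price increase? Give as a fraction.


With a per-unit tax, the buyer's price increase depends on relative slopes.
Supply slope: d = 1, Demand slope: b = 3
Buyer's price increase = d * tax / (b + d)
= 1 * 4 / (3 + 1)
= 4 / 4 = 1

1


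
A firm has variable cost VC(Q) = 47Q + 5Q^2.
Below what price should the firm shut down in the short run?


AVC(Q) = VC(Q)/Q = 47 + 5Q
AVC is increasing in Q, so minimum AVC is at Q -> 0+.
Min AVC = 47
The firm should shut down if P < 47.

47


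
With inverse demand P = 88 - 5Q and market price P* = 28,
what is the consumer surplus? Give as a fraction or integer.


Maximum willingness to pay (at Q=0): P_max = 88
Quantity demanded at P* = 28:
Q* = (88 - 28)/5 = 12
CS = (1/2) * Q* * (P_max - P*)
CS = (1/2) * 12 * (88 - 28)
CS = (1/2) * 12 * 60 = 360

360


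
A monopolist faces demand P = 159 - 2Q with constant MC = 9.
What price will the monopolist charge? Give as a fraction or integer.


MR = 159 - 4Q
Set MR = MC: 159 - 4Q = 9
Q* = 75/2
Substitute into demand:
P* = 159 - 2*75/2 = 84

84


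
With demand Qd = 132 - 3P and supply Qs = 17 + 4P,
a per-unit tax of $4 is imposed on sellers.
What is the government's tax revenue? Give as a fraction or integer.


With tax on sellers, new supply: Qs' = 17 + 4(P - 4)
= 1 + 4P
New equilibrium quantity:
Q_new = 531/7
Tax revenue = tax * Q_new = 4 * 531/7 = 2124/7

2124/7


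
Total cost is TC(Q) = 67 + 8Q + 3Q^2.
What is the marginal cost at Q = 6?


MC = dTC/dQ = 8 + 2*3*Q
At Q = 6:
MC = 8 + 6*6
MC = 8 + 36 = 44

44


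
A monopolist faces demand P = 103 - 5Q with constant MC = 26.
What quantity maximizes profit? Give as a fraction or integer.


TR = P*Q = (103 - 5Q)Q = 103Q - 5Q^2
MR = dTR/dQ = 103 - 10Q
Set MR = MC:
103 - 10Q = 26
77 = 10Q
Q* = 77/10 = 77/10

77/10


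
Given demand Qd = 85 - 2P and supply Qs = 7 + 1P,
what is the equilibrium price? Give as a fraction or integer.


At equilibrium, Qd = Qs.
85 - 2P = 7 + 1P
85 - 7 = 2P + 1P
78 = 3P
P* = 78/3 = 26

26


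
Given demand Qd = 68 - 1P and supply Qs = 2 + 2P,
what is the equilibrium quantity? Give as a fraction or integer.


First find equilibrium price:
68 - 1P = 2 + 2P
P* = 66/3 = 22
Then substitute into demand:
Q* = 68 - 1 * 22 = 46

46


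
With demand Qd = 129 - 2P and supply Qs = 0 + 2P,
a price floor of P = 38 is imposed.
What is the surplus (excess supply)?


At P = 38:
Qd = 129 - 2*38 = 53
Qs = 0 + 2*38 = 76
Surplus = Qs - Qd = 76 - 53 = 23

23


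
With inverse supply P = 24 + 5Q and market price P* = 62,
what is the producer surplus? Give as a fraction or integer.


Minimum supply price (at Q=0): P_min = 24
Quantity supplied at P* = 62:
Q* = (62 - 24)/5 = 38/5
PS = (1/2) * Q* * (P* - P_min)
PS = (1/2) * 38/5 * (62 - 24)
PS = (1/2) * 38/5 * 38 = 722/5

722/5


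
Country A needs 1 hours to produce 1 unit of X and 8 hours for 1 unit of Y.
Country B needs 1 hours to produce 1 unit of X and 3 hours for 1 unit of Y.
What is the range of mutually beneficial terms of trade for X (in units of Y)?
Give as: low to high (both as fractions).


Opportunity cost of X for Country A = hours_X / hours_Y = 1/8 = 1/8 units of Y
Opportunity cost of X for Country B = hours_X / hours_Y = 1/3 = 1/3 units of Y
Terms of trade must be between the two opportunity costs.
Range: 1/8 to 1/3

1/8 to 1/3


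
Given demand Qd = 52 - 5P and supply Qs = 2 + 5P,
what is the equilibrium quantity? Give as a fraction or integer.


First find equilibrium price:
52 - 5P = 2 + 5P
P* = 50/10 = 5
Then substitute into demand:
Q* = 52 - 5 * 5 = 27

27


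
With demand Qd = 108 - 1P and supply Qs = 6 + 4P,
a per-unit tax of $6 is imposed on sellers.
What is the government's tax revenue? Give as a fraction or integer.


With tax on sellers, new supply: Qs' = 6 + 4(P - 6)
= 4P - 18
New equilibrium quantity:
Q_new = 414/5
Tax revenue = tax * Q_new = 6 * 414/5 = 2484/5

2484/5


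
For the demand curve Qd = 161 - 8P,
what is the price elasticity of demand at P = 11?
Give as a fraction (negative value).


dQ/dP = -8
At P = 11: Q = 161 - 8*11 = 73
E = (dQ/dP)(P/Q) = (-8)(11/73) = -88/73

-88/73


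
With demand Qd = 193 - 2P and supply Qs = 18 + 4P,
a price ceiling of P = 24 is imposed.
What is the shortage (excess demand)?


At P = 24:
Qd = 193 - 2*24 = 145
Qs = 18 + 4*24 = 114
Shortage = Qd - Qs = 145 - 114 = 31

31


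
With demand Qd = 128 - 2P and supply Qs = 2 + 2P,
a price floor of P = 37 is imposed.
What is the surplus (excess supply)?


At P = 37:
Qd = 128 - 2*37 = 54
Qs = 2 + 2*37 = 76
Surplus = Qs - Qd = 76 - 54 = 22

22


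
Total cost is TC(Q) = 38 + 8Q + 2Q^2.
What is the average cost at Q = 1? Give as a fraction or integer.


TC(1) = 38 + 8*1 + 2*1^2
TC(1) = 38 + 8 + 2 = 48
AC = TC/Q = 48/1 = 48

48


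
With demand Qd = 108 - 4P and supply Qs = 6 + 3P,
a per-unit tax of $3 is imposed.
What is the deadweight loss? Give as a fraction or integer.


Pre-tax equilibrium quantity: Q* = 348/7
Post-tax equilibrium quantity: Q_tax = 312/7
Reduction in quantity: Q* - Q_tax = 36/7
DWL = (1/2) * tax * (Q* - Q_tax)
DWL = (1/2) * 3 * 36/7 = 54/7

54/7


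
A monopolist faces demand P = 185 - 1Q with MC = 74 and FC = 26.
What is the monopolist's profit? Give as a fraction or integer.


MR = MC: 185 - 2Q = 74
Q* = 111/2
P* = 185 - 1*111/2 = 259/2
Profit = (P* - MC)*Q* - FC
= (259/2 - 74)*111/2 - 26
= 111/2*111/2 - 26
= 12321/4 - 26 = 12217/4

12217/4


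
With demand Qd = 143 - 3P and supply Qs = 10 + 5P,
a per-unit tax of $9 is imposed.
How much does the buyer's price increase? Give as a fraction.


With a per-unit tax, the buyer's price increase depends on relative slopes.
Supply slope: d = 5, Demand slope: b = 3
Buyer's price increase = d * tax / (b + d)
= 5 * 9 / (3 + 5)
= 45 / 8 = 45/8

45/8


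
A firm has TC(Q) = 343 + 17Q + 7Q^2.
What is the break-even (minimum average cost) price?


AC(Q) = 343/Q + 17 + 7Q
To minimize: dAC/dQ = -343/Q^2 + 7 = 0
Q^2 = 343/7 = 49
Q* = 7
Min AC = 343/7 + 17 + 7*7
Min AC = 49 + 17 + 49 = 115

115


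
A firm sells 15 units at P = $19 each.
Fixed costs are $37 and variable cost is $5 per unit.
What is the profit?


Total Revenue = P * Q = 19 * 15 = $285
Total Cost = FC + VC*Q = 37 + 5*15 = $112
Profit = TR - TC = 285 - 112 = $173

$173


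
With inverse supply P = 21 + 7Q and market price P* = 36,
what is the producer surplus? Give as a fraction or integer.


Minimum supply price (at Q=0): P_min = 21
Quantity supplied at P* = 36:
Q* = (36 - 21)/7 = 15/7
PS = (1/2) * Q* * (P* - P_min)
PS = (1/2) * 15/7 * (36 - 21)
PS = (1/2) * 15/7 * 15 = 225/14

225/14


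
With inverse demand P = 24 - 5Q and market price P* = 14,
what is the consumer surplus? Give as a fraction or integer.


Maximum willingness to pay (at Q=0): P_max = 24
Quantity demanded at P* = 14:
Q* = (24 - 14)/5 = 2
CS = (1/2) * Q* * (P_max - P*)
CS = (1/2) * 2 * (24 - 14)
CS = (1/2) * 2 * 10 = 10

10


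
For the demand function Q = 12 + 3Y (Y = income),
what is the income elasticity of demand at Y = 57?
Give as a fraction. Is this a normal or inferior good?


dQ/dY = 3
At Y = 57: Q = 12 + 3*57 = 183
Ey = (dQ/dY)(Y/Q) = 3 * 57 / 183 = 57/61
Since Ey > 0, this is a normal good.

57/61 (normal good)


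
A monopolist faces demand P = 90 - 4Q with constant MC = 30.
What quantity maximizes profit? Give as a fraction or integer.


TR = P*Q = (90 - 4Q)Q = 90Q - 4Q^2
MR = dTR/dQ = 90 - 8Q
Set MR = MC:
90 - 8Q = 30
60 = 8Q
Q* = 60/8 = 15/2

15/2


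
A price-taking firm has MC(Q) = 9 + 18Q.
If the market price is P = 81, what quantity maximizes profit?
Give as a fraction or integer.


In perfect competition, profit is maximized where P = MC.
81 = 9 + 18Q
72 = 18Q
Q* = 72/18 = 4

4


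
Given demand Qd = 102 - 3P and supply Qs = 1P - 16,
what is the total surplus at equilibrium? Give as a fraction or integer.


Find equilibrium: 102 - 3P = 1P - 16
102 + 16 = 4P
P* = 118/4 = 59/2
Q* = 1*59/2 - 16 = 27/2
Inverse demand: P = 34 - Q/3, so P_max = 34
Inverse supply: P = 16 + Q/1, so P_min = 16
CS = (1/2) * 27/2 * (34 - 59/2) = 243/8
PS = (1/2) * 27/2 * (59/2 - 16) = 729/8
TS = CS + PS = 243/8 + 729/8 = 243/2

243/2


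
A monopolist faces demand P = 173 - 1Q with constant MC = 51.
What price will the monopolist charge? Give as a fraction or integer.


MR = 173 - 2Q
Set MR = MC: 173 - 2Q = 51
Q* = 61
Substitute into demand:
P* = 173 - 1*61 = 112

112


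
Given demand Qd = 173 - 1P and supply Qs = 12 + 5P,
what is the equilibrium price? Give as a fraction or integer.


At equilibrium, Qd = Qs.
173 - 1P = 12 + 5P
173 - 12 = 1P + 5P
161 = 6P
P* = 161/6 = 161/6

161/6


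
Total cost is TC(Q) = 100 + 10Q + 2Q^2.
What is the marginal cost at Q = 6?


MC = dTC/dQ = 10 + 2*2*Q
At Q = 6:
MC = 10 + 4*6
MC = 10 + 24 = 34

34


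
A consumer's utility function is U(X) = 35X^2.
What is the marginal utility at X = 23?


MU = dU/dX = 35*2*X^(2-1)
MU = 70*X^1
At X = 23:
MU = 70 * 23^1
MU = 70 * 23 = 1610

1610


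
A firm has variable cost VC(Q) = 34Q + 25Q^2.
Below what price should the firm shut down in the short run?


AVC(Q) = VC(Q)/Q = 34 + 25Q
AVC is increasing in Q, so minimum AVC is at Q -> 0+.
Min AVC = 34
The firm should shut down if P < 34.

34


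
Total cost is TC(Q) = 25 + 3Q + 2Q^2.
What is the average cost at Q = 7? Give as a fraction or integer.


TC(7) = 25 + 3*7 + 2*7^2
TC(7) = 25 + 21 + 98 = 144
AC = TC/Q = 144/7 = 144/7

144/7


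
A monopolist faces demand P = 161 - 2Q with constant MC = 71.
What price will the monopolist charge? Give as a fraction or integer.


MR = 161 - 4Q
Set MR = MC: 161 - 4Q = 71
Q* = 45/2
Substitute into demand:
P* = 161 - 2*45/2 = 116

116


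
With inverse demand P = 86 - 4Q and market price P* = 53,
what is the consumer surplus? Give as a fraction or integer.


Maximum willingness to pay (at Q=0): P_max = 86
Quantity demanded at P* = 53:
Q* = (86 - 53)/4 = 33/4
CS = (1/2) * Q* * (P_max - P*)
CS = (1/2) * 33/4 * (86 - 53)
CS = (1/2) * 33/4 * 33 = 1089/8

1089/8


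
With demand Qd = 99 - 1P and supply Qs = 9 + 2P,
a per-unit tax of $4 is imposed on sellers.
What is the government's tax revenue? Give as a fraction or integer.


With tax on sellers, new supply: Qs' = 9 + 2(P - 4)
= 1 + 2P
New equilibrium quantity:
Q_new = 199/3
Tax revenue = tax * Q_new = 4 * 199/3 = 796/3

796/3
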